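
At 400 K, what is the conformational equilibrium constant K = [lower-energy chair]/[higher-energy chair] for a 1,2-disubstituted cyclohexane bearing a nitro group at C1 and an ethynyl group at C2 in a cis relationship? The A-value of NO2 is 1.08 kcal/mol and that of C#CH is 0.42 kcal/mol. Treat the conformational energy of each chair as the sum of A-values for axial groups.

C1 and C2 have opposite parity, so for the cis isomer the two substituents are one axial and one equatorial in each chair.
Chair I (nitro axial, ethynyl equatorial): E = 1.08 kcal/mol; chair II (nitro equatorial, ethynyl axial): E = 0.42 kcal/mol.
ΔG = 0.66 kcal/mol between the two chairs.
K = exp(ΔG/RT) with R = 1.987×10⁻³ kcal mol⁻¹ K⁻¹ and T = 400 K gives K ≈ 2.29.

K ≈ 2.29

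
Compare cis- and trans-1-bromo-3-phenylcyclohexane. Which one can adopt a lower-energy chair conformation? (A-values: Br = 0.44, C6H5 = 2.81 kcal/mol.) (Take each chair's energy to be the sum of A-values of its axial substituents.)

At 1,3 positions (parity same): cis → (e,e or a,a); trans → (a,e or e,a).
Best chair for cis: E = 0.00 kcal/mol; best chair for trans: E = 0.44 kcal/mol.
The cis isomer is lower by 0.44 kcal/mol.

cis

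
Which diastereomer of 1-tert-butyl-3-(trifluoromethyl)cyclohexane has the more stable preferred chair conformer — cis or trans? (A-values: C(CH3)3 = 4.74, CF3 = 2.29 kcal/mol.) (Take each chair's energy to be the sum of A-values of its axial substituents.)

cis

At 1,3 positions (parity same): cis → (e,e or a,a); trans → (a,e or e,a).
Best chair for cis: E = 0.00 kcal/mol; best chair for trans: E = 2.29 kcal/mol.
The cis isomer is lower by 2.29 kcal/mol.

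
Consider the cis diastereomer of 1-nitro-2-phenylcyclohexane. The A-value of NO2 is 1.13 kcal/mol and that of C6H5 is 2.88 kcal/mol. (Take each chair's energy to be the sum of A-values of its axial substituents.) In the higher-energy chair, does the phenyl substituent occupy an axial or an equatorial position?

axial

C1 and C2 have opposite parity, so for the cis isomer the two substituents are one axial and one equatorial in each chair.
Chair I (nitro axial, phenyl equatorial): E = 1.13 kcal/mol.
Chair II (nitro equatorial, phenyl axial): E = 2.88 kcal/mol.
Chair II is the less stable (higher-energy) conformer, and in that chair the phenyl group is axial.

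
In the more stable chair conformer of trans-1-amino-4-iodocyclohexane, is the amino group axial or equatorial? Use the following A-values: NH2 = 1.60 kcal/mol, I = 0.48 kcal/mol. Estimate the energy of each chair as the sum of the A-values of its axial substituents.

equatorial

C1 and C4 have opposite parity, so for the trans isomer the two substituents are e,e in one chair and a,a in the other.
Chair I (amino axial, iodo axial): E = 2.08 kcal/mol.
Chair II (amino equatorial, iodo equatorial): E = 0.00 kcal/mol.
Chair II is the more stable (lower-energy) conformer, and in that chair the amino group is equatorial.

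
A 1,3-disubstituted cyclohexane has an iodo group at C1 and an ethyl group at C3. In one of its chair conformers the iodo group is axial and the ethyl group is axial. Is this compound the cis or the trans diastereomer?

C1 and C3 have the same parity, so their axial bonds point in the same direction.
With same-parity carbons, two substituents on the same face are both axial or both equatorial; opposite faces give one of each.
Here the groups are axial/axial → same face → cis.

cis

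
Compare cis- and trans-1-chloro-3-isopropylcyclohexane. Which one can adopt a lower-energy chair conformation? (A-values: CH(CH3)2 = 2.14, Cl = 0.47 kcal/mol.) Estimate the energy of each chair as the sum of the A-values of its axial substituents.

At 1,3 positions (parity same): cis → (e,e or a,a); trans → (a,e or e,a).
Best chair for cis: E = 0.00 kcal/mol; best chair for trans: E = 0.47 kcal/mol.
The cis isomer is lower by 0.47 kcal/mol.

cis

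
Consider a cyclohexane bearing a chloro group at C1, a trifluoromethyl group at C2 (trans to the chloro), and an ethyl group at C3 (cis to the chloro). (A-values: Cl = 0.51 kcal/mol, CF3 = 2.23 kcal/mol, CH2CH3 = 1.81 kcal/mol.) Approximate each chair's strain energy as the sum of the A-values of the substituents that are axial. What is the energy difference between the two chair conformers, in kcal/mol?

4.55 kcal/mol

Chair I (chloro axial, trifluoromethyl axial, ethyl axial): E = 4.55 kcal/mol.
Chair II (chloro equatorial, trifluoromethyl equatorial, ethyl equatorial): E = 0.00 kcal/mol.
ΔE = 4.55 − 0.00 = 4.55 kcal/mol; chair II is more stable.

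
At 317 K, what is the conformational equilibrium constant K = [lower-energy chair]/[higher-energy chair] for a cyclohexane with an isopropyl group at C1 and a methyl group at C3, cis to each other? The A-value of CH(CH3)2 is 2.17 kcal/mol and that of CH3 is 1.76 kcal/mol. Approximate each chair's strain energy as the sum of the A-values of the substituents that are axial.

C1 and C3 have the same parity, so for the cis isomer the two substituents are e,e in one chair and a,a in the other.
Chair I (isopropyl axial, methyl axial): E = 3.93 kcal/mol; chair II (isopropyl equatorial, methyl equatorial): E = 0.00 kcal/mol.
ΔG = 3.93 kcal/mol between the two chairs.
K = exp(ΔG/RT) with R = 1.987×10⁻³ kcal mol⁻¹ K⁻¹ and T = 317 K gives K ≈ 512.

K ≈ 512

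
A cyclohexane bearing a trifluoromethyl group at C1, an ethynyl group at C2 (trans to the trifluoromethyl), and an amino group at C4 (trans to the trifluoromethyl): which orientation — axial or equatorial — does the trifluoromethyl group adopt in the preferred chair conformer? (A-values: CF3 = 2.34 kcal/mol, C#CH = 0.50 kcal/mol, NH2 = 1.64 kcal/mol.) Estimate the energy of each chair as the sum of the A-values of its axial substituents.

equatorial

Chair I (trifluoromethyl axial, ethynyl axial, amino axial): E = 4.48 kcal/mol.
Chair II (trifluoromethyl equatorial, ethynyl equatorial, amino equatorial): E = 0.00 kcal/mol.
Chair II is the more stable (lower-energy) conformer, and in that chair the trifluoromethyl group is equatorial.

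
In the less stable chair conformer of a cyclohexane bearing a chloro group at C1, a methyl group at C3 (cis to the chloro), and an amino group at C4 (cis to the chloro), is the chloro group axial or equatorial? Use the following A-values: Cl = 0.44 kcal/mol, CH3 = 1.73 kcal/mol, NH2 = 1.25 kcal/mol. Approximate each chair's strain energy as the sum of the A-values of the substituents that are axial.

axial

Chair I (chloro axial, methyl axial, amino equatorial): E = 2.17 kcal/mol.
Chair II (chloro equatorial, methyl equatorial, amino axial): E = 1.25 kcal/mol.
Chair I is the less stable (higher-energy) conformer, and in that chair the chloro group is axial.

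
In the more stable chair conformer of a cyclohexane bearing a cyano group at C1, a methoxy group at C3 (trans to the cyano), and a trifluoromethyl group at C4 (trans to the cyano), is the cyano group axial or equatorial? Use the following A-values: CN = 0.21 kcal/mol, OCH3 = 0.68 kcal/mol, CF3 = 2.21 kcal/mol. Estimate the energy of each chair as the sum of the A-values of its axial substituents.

equatorial

Chair I (cyano axial, methoxy equatorial, trifluoromethyl axial): E = 2.42 kcal/mol.
Chair II (cyano equatorial, methoxy axial, trifluoromethyl equatorial): E = 0.68 kcal/mol.
Chair II is the more stable (lower-energy) conformer, and in that chair the cyano group is equatorial.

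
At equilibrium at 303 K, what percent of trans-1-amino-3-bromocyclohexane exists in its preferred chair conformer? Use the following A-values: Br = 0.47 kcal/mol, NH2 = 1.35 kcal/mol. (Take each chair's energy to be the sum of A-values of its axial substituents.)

81.2%

C1 and C3 have the same parity, so for the trans isomer the two substituents are one axial and one equatorial in each chair.
Chair I (bromo axial, amino equatorial): E = 0.47 kcal/mol; chair II (bromo equatorial, amino axial): E = 1.35 kcal/mol.
ΔG = 0.88 kcal/mol between the two chairs.
K = exp(ΔG/RT) with R = 1.987×10⁻³ kcal mol⁻¹ K⁻¹ and T = 303 K gives K ≈ 4.31.
Fraction in the lower-energy chair = K/(K+1) = 81.2%.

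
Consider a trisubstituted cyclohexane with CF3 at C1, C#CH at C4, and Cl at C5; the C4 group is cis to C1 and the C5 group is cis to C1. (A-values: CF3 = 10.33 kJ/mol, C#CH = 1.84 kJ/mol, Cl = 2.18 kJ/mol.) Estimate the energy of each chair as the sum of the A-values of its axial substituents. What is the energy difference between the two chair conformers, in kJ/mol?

Chair I (trifluoromethyl axial, ethynyl equatorial, chloro axial): E = 12.51 kJ/mol.
Chair II (trifluoromethyl equatorial, ethynyl axial, chloro equatorial): E = 1.84 kJ/mol.
ΔE = 12.51 − 1.84 = 10.67 kJ/mol; chair II is more stable.

10.67 kJ/mol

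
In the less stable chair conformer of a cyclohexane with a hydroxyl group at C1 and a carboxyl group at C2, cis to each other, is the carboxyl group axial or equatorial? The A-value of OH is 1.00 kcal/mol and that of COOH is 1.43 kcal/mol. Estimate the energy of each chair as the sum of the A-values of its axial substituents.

C1 and C2 have opposite parity, so for the cis isomer the two substituents are one axial and one equatorial in each chair.
Chair I (hydroxyl axial, carboxyl equatorial): E = 1.00 kcal/mol.
Chair II (hydroxyl equatorial, carboxyl axial): E = 1.43 kcal/mol.
Chair II is the less stable (higher-energy) conformer, and in that chair the carboxyl group is axial.

axial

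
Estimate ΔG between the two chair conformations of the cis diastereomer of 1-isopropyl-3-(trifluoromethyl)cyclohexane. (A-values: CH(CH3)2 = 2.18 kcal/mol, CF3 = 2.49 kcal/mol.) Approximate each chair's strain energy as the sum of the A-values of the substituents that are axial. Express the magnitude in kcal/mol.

4.67 kcal/mol

C1 and C3 have the same parity, so for the cis isomer the two substituents are e,e in one chair and a,a in the other.
Chair I (isopropyl axial, trifluoromethyl axial): E = 4.67 kcal/mol.
Chair II (isopropyl equatorial, trifluoromethyl equatorial): E = 0.00 kcal/mol.
ΔE = 4.67 − 0.00 = 4.67 kcal/mol; chair II is more stable.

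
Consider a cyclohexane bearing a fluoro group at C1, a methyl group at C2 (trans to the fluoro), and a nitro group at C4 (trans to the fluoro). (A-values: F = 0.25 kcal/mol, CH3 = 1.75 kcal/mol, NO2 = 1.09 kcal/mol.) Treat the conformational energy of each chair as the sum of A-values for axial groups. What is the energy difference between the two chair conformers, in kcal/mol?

3.09 kcal/mol

Chair I (fluoro axial, methyl axial, nitro axial): E = 3.09 kcal/mol.
Chair II (fluoro equatorial, methyl equatorial, nitro equatorial): E = 0.00 kcal/mol.
ΔE = 3.09 − 0.00 = 3.09 kcal/mol; chair II is more stable.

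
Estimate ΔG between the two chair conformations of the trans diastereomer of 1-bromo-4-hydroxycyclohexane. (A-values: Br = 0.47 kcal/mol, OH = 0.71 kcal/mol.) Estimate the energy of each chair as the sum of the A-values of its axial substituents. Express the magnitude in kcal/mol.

C1 and C4 have opposite parity, so for the trans isomer the two substituents are e,e in one chair and a,a in the other.
Chair I (bromo axial, hydroxyl axial): E = 1.18 kcal/mol.
Chair II (bromo equatorial, hydroxyl equatorial): E = 0.00 kcal/mol.
ΔE = 1.18 − 0.00 = 1.18 kcal/mol; chair II is more stable.

1.18 kcal/mol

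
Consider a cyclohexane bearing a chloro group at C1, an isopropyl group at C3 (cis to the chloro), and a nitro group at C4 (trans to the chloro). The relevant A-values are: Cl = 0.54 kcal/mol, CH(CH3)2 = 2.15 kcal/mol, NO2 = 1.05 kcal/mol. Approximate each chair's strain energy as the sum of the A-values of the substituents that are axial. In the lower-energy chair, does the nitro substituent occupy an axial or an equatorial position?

Chair I (chloro axial, isopropyl axial, nitro axial): E = 3.74 kcal/mol.
Chair II (chloro equatorial, isopropyl equatorial, nitro equatorial): E = 0.00 kcal/mol.
Chair II is the more stable (lower-energy) conformer, and in that chair the nitro group is equatorial.

equatorial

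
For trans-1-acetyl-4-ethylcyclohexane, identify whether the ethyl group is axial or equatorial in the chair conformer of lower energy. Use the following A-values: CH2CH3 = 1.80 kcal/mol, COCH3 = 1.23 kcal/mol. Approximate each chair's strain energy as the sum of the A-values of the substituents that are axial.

C1 and C4 have opposite parity, so for the trans isomer the two substituents are e,e in one chair and a,a in the other.
Chair I (ethyl axial, acetyl axial): E = 3.03 kcal/mol.
Chair II (ethyl equatorial, acetyl equatorial): E = 0.00 kcal/mol.
Chair II is the more stable (lower-energy) conformer, and in that chair the ethyl group is equatorial.

equatorial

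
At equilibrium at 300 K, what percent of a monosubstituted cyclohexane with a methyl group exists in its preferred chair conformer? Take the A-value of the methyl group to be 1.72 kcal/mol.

One chair has the methyl group axial (E = 1.72 kcal/mol) and the other has it equatorial (E = 0).
ΔG = 1.72 kcal/mol between the two chairs.
K = exp(ΔG/RT) with R = 1.987×10⁻³ kcal mol⁻¹ K⁻¹ and T = 300 K gives K ≈ 17.9.
Fraction in the lower-energy chair = K/(K+1) = 94.7%.

94.7%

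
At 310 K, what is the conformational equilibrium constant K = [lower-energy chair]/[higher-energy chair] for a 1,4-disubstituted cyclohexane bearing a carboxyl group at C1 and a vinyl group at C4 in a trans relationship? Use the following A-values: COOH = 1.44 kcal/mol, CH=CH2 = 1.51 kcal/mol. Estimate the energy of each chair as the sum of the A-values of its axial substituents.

K ≈ 120

C1 and C4 have opposite parity, so for the trans isomer the two substituents are e,e in one chair and a,a in the other.
Chair I (carboxyl axial, vinyl axial): E = 2.95 kcal/mol; chair II (carboxyl equatorial, vinyl equatorial): E = 0.00 kcal/mol.
ΔG = 2.95 kcal/mol between the two chairs.
K = exp(ΔG/RT) with R = 1.987×10⁻³ kcal mol⁻¹ K⁻¹ and T = 310 K gives K ≈ 120.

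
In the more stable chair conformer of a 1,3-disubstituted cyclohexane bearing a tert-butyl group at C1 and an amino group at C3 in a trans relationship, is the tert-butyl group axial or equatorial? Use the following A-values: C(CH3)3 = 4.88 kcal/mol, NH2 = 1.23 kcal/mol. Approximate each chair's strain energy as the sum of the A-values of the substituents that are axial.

C1 and C3 have the same parity, so for the trans isomer the two substituents are one axial and one equatorial in each chair.
Chair I (tert-butyl axial, amino equatorial): E = 4.88 kcal/mol.
Chair II (tert-butyl equatorial, amino axial): E = 1.23 kcal/mol.
Chair II is the more stable (lower-energy) conformer, and in that chair the tert-butyl group is equatorial.

equatorial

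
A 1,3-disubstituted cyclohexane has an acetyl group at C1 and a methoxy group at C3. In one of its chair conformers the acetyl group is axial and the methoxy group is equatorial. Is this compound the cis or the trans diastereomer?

trans

C1 and C3 have the same parity, so their axial bonds point in the same direction.
With same-parity carbons, two substituents on the same face are both axial or both equatorial; opposite faces give one of each.
Here the groups are axial/equatorial → opposite face → trans.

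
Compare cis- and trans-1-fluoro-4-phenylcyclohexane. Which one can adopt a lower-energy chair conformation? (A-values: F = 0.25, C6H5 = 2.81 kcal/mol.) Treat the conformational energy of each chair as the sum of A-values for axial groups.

trans

At 1,4 positions (parity opposite): cis → (a,e or e,a); trans → (e,e or a,a).
Best chair for cis: E = 0.25 kcal/mol; best chair for trans: E = 0.00 kcal/mol.
The trans isomer is lower by 0.25 kcal/mol.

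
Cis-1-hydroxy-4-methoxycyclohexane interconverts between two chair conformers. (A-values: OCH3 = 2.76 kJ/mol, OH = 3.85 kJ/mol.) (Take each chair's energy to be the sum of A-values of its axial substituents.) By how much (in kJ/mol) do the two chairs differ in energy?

C1 and C4 have opposite parity, so for the cis isomer the two substituents are one axial and one equatorial in each chair.
Chair I (methoxy axial, hydroxyl equatorial): E = 2.76 kJ/mol.
Chair II (methoxy equatorial, hydroxyl axial): E = 3.85 kJ/mol.
ΔE = 3.85 − 2.76 = 1.09 kJ/mol; chair I is more stable.

1.09 kJ/mol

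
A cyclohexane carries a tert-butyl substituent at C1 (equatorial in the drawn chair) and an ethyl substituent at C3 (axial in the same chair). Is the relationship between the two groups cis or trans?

C1 and C3 have the same parity, so their axial bonds point in the same direction.
With same-parity carbons, two substituents on the same face are both axial or both equatorial; opposite faces give one of each.
Here the groups are equatorial/axial → opposite face → trans.

trans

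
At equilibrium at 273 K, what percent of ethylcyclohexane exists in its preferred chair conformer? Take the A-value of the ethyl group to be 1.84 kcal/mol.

One chair has the ethyl group axial (E = 1.84 kcal/mol) and the other has it equatorial (E = 0).
ΔG = 1.84 kcal/mol between the two chairs.
K = exp(ΔG/RT) with R = 1.987×10⁻³ kcal mol⁻¹ K⁻¹ and T = 273 K gives K ≈ 29.7.
Fraction in the lower-energy chair = K/(K+1) = 96.7%.

96.7%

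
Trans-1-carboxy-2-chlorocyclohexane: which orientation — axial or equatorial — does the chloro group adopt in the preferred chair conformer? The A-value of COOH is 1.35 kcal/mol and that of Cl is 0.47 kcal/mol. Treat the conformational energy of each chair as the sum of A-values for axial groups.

C1 and C2 have opposite parity, so for the trans isomer the two substituents are e,e in one chair and a,a in the other.
Chair I (carboxyl axial, chloro axial): E = 1.82 kcal/mol.
Chair II (carboxyl equatorial, chloro equatorial): E = 0.00 kcal/mol.
Chair II is the more stable (lower-energy) conformer, and in that chair the chloro group is equatorial.

equatorial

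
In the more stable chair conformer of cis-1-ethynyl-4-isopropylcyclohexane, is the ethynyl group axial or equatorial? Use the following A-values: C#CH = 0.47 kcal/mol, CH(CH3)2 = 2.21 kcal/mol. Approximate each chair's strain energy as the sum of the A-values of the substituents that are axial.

axial

C1 and C4 have opposite parity, so for the cis isomer the two substituents are one axial and one equatorial in each chair.
Chair I (ethynyl axial, isopropyl equatorial): E = 0.47 kcal/mol.
Chair II (ethynyl equatorial, isopropyl axial): E = 2.21 kcal/mol.
Chair I is the more stable (lower-energy) conformer, and in that chair the ethynyl group is axial.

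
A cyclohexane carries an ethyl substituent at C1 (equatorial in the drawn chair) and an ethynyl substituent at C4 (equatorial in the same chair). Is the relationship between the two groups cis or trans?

C1 and C4 have opposite parity, so their axial bonds point in opposite directions.
With opposite-parity carbons, two substituents on the same face are one axial and one equatorial; opposite faces give both axial or both equatorial.
Here the groups are equatorial/equatorial → opposite face → trans.

trans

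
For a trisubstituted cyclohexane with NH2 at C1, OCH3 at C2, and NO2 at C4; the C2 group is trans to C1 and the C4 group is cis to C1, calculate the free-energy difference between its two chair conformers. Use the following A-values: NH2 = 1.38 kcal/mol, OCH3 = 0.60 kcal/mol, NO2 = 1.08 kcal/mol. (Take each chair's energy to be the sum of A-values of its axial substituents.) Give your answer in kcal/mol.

Chair I (amino axial, methoxy axial, nitro equatorial): E = 1.98 kcal/mol.
Chair II (amino equatorial, methoxy equatorial, nitro axial): E = 1.08 kcal/mol.
ΔE = 1.98 − 1.08 = 0.90 kcal/mol; chair II is more stable.

0.90 kcal/mol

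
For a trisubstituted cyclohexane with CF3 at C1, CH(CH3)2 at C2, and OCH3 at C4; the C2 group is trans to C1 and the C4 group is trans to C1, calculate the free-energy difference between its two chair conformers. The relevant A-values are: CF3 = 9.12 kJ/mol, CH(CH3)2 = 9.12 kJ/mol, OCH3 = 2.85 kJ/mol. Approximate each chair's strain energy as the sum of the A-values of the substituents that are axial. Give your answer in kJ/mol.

21.09 kJ/mol

Chair I (trifluoromethyl axial, isopropyl axial, methoxy axial): E = 21.09 kJ/mol.
Chair II (trifluoromethyl equatorial, isopropyl equatorial, methoxy equatorial): E = 0.00 kJ/mol.
ΔE = 21.09 − 0.00 = 21.09 kJ/mol; chair II is more stable.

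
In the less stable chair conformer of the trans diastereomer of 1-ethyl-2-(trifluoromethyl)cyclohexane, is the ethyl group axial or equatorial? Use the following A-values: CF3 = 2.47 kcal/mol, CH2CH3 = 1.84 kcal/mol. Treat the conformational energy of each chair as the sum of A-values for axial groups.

axial

C1 and C2 have opposite parity, so for the trans isomer the two substituents are e,e in one chair and a,a in the other.
Chair I (trifluoromethyl axial, ethyl axial): E = 4.31 kcal/mol.
Chair II (trifluoromethyl equatorial, ethyl equatorial): E = 0.00 kcal/mol.
Chair I is the less stable (higher-energy) conformer, and in that chair the ethyl group is axial.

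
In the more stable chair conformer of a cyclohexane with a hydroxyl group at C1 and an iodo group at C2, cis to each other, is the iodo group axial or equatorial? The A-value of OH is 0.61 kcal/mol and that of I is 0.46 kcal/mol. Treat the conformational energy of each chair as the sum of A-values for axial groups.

axial

C1 and C2 have opposite parity, so for the cis isomer the two substituents are one axial and one equatorial in each chair.
Chair I (hydroxyl axial, iodo equatorial): E = 0.61 kcal/mol.
Chair II (hydroxyl equatorial, iodo axial): E = 0.46 kcal/mol.
Chair II is the more stable (lower-energy) conformer, and in that chair the iodo group is axial.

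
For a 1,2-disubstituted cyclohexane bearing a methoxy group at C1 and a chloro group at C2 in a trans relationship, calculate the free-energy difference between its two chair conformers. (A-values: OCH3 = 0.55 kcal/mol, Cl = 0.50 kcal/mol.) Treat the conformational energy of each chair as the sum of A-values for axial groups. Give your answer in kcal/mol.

C1 and C2 have opposite parity, so for the trans isomer the two substituents are e,e in one chair and a,a in the other.
Chair I (methoxy axial, chloro axial): E = 1.05 kcal/mol.
Chair II (methoxy equatorial, chloro equatorial): E = 0.00 kcal/mol.
ΔE = 1.05 − 0.00 = 1.05 kcal/mol; chair II is more stable.

1.05 kcal/mol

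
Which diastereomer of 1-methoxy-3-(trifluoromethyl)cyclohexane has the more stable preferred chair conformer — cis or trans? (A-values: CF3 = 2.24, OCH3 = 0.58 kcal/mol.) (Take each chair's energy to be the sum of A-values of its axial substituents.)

At 1,3 positions (parity same): cis → (e,e or a,a); trans → (a,e or e,a).
Best chair for cis: E = 0.00 kcal/mol; best chair for trans: E = 0.58 kcal/mol.
The cis isomer is lower by 0.58 kcal/mol.

cis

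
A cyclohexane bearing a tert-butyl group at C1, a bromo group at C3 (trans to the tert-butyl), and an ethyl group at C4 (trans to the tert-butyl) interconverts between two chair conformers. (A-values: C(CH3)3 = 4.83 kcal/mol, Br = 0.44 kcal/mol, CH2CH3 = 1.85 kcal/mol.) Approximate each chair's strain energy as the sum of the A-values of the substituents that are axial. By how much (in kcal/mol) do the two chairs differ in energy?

6.24 kcal/mol

Chair I (tert-butyl axial, bromo equatorial, ethyl axial): E = 6.68 kcal/mol.
Chair II (tert-butyl equatorial, bromo axial, ethyl equatorial): E = 0.44 kcal/mol.
ΔE = 6.68 − 0.44 = 6.24 kcal/mol; chair II is more stable.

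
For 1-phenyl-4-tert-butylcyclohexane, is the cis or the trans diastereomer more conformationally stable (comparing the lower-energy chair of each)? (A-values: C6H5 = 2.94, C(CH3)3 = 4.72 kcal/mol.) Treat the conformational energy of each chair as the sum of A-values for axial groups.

trans

At 1,4 positions (parity opposite): cis → (a,e or e,a); trans → (e,e or a,a).
Best chair for cis: E = 2.94 kcal/mol; best chair for trans: E = 0.00 kcal/mol.
The trans isomer is lower by 2.94 kcal/mol.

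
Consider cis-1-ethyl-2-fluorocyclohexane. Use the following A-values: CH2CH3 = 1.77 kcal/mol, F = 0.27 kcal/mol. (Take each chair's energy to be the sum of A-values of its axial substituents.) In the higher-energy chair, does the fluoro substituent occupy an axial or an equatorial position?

C1 and C2 have opposite parity, so for the cis isomer the two substituents are one axial and one equatorial in each chair.
Chair I (ethyl axial, fluoro equatorial): E = 1.77 kcal/mol.
Chair II (ethyl equatorial, fluoro axial): E = 0.27 kcal/mol.
Chair I is the less stable (higher-energy) conformer, and in that chair the fluoro group is equatorial.

equatorial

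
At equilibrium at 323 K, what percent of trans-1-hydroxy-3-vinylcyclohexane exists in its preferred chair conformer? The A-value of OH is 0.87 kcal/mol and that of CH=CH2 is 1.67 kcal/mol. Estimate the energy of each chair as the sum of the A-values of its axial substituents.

77.7%

C1 and C3 have the same parity, so for the trans isomer the two substituents are one axial and one equatorial in each chair.
Chair I (hydroxyl axial, vinyl equatorial): E = 0.87 kcal/mol; chair II (hydroxyl equatorial, vinyl axial): E = 1.67 kcal/mol.
ΔG = 0.80 kcal/mol between the two chairs.
K = exp(ΔG/RT) with R = 1.987×10⁻³ kcal mol⁻¹ K⁻¹ and T = 323 K gives K ≈ 3.48.
Fraction in the lower-energy chair = K/(K+1) = 77.7%.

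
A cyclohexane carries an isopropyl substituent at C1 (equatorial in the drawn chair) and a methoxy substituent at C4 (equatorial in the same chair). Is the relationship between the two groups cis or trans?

trans

C1 and C4 have opposite parity, so their axial bonds point in opposite directions.
With opposite-parity carbons, two substituents on the same face are one axial and one equatorial; opposite faces give both axial or both equatorial.
Here the groups are equatorial/equatorial → opposite face → trans.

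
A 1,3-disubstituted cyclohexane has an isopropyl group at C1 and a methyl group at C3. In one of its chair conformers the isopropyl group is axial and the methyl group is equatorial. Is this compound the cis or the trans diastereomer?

trans

C1 and C3 have the same parity, so their axial bonds point in the same direction.
With same-parity carbons, two substituents on the same face are both axial or both equatorial; opposite faces give one of each.
Here the groups are axial/equatorial → opposite face → trans.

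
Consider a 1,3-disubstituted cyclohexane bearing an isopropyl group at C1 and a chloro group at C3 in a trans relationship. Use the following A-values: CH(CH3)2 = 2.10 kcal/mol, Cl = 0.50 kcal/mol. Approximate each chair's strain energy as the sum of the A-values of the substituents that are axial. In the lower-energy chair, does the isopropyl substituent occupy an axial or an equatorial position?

C1 and C3 have the same parity, so for the trans isomer the two substituents are one axial and one equatorial in each chair.
Chair I (isopropyl axial, chloro equatorial): E = 2.10 kcal/mol.
Chair II (isopropyl equatorial, chloro axial): E = 0.50 kcal/mol.
Chair II is the more stable (lower-energy) conformer, and in that chair the isopropyl group is equatorial.

equatorial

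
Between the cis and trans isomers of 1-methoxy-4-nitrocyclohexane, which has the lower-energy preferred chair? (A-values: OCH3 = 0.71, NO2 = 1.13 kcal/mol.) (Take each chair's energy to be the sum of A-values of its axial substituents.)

trans

At 1,4 positions (parity opposite): cis → (a,e or e,a); trans → (e,e or a,a).
Best chair for cis: E = 0.71 kcal/mol; best chair for trans: E = 0.00 kcal/mol.
The trans isomer is lower by 0.71 kcal/mol.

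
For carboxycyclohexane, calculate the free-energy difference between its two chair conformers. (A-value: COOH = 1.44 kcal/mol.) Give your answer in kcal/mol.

1.44 kcal/mol

A monosubstituted cyclohexane has one chair with the carboxyl group axial (E = A = 1.44 kcal/mol) and one with it equatorial (E = 0).
ΔE = 1.44 − 0 = 1.44 kcal/mol.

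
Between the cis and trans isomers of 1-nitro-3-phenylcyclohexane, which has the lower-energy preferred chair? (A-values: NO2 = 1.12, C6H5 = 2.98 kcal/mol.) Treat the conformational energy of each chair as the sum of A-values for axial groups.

At 1,3 positions (parity same): cis → (e,e or a,a); trans → (a,e or e,a).
Best chair for cis: E = 0.00 kcal/mol; best chair for trans: E = 1.12 kcal/mol.
The cis isomer is lower by 1.12 kcal/mol.

cis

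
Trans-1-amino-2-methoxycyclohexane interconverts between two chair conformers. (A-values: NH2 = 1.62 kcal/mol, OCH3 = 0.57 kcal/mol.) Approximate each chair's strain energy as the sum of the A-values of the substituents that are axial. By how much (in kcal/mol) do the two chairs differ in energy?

C1 and C2 have opposite parity, so for the trans isomer the two substituents are e,e in one chair and a,a in the other.
Chair I (amino axial, methoxy axial): E = 2.19 kcal/mol.
Chair II (amino equatorial, methoxy equatorial): E = 0.00 kcal/mol.
ΔE = 2.19 − 0.00 = 2.19 kcal/mol; chair II is more stable.

2.19 kcal/mol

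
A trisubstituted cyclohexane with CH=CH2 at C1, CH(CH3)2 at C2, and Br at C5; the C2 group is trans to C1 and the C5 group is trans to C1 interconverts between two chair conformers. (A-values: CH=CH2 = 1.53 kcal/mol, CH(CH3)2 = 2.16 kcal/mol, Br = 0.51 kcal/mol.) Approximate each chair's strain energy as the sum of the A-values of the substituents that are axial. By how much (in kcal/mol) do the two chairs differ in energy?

3.18 kcal/mol

Chair I (vinyl axial, isopropyl axial, bromo equatorial): E = 3.69 kcal/mol.
Chair II (vinyl equatorial, isopropyl equatorial, bromo axial): E = 0.51 kcal/mol.
ΔE = 3.69 − 0.51 = 3.18 kcal/mol; chair II is more stable.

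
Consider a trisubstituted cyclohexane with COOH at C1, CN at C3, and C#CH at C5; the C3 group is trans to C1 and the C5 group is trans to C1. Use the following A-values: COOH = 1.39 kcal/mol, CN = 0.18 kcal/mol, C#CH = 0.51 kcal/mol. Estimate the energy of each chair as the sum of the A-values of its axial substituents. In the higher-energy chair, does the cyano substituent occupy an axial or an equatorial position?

equatorial

Chair I (carboxyl axial, cyano equatorial, ethynyl equatorial): E = 1.39 kcal/mol.
Chair II (carboxyl equatorial, cyano axial, ethynyl axial): E = 0.69 kcal/mol.
Chair I is the less stable (higher-energy) conformer, and in that chair the cyano group is equatorial.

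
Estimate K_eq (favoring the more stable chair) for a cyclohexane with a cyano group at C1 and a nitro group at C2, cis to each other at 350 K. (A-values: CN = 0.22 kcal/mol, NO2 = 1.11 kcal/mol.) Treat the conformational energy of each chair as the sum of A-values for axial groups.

C1 and C2 have opposite parity, so for the cis isomer the two substituents are one axial and one equatorial in each chair.
Chair I (cyano axial, nitro equatorial): E = 0.22 kcal/mol; chair II (cyano equatorial, nitro axial): E = 1.11 kcal/mol.
ΔG = 0.89 kcal/mol between the two chairs.
K = exp(ΔG/RT) with R = 1.987×10⁻³ kcal mol⁻¹ K⁻¹ and T = 350 K gives K ≈ 3.6.

K ≈ 3.60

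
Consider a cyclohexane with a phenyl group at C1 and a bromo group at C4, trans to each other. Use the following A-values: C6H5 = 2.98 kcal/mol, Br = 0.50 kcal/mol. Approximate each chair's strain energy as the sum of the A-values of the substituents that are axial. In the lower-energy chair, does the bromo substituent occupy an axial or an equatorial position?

equatorial

C1 and C4 have opposite parity, so for the trans isomer the two substituents are e,e in one chair and a,a in the other.
Chair I (phenyl axial, bromo axial): E = 3.48 kcal/mol.
Chair II (phenyl equatorial, bromo equatorial): E = 0.00 kcal/mol.
Chair II is the more stable (lower-energy) conformer, and in that chair the bromo group is equatorial.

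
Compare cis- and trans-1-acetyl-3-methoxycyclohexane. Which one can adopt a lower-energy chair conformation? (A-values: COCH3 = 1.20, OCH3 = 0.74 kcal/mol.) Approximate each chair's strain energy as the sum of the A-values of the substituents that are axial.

At 1,3 positions (parity same): cis → (e,e or a,a); trans → (a,e or e,a).
Best chair for cis: E = 0.00 kcal/mol; best chair for trans: E = 0.74 kcal/mol.
The cis isomer is lower by 0.74 kcal/mol.

cis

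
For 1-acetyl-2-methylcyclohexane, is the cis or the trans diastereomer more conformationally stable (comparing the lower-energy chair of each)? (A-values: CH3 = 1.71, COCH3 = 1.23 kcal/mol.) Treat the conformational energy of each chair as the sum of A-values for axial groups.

At 1,2 positions (parity opposite): cis → (a,e or e,a); trans → (e,e or a,a).
Best chair for cis: E = 1.23 kcal/mol; best chair for trans: E = 0.00 kcal/mol.
The trans isomer is lower by 1.23 kcal/mol.

trans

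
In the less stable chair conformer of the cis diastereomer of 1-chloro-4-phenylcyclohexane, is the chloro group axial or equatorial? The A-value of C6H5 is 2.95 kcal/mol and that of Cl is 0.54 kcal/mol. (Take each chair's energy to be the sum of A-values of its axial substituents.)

C1 and C4 have opposite parity, so for the cis isomer the two substituents are one axial and one equatorial in each chair.
Chair I (phenyl axial, chloro equatorial): E = 2.95 kcal/mol.
Chair II (phenyl equatorial, chloro axial): E = 0.54 kcal/mol.
Chair I is the less stable (higher-energy) conformer, and in that chair the chloro group is equatorial.

equatorial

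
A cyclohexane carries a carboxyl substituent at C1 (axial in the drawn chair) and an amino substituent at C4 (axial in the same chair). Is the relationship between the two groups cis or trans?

trans

C1 and C4 have opposite parity, so their axial bonds point in opposite directions.
With opposite-parity carbons, two substituents on the same face are one axial and one equatorial; opposite faces give both axial or both equatorial.
Here the groups are axial/axial → opposite face → trans.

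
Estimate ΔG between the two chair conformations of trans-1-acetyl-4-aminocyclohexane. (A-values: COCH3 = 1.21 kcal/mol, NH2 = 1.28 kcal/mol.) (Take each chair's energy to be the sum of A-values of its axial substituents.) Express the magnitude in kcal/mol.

C1 and C4 have opposite parity, so for the trans isomer the two substituents are e,e in one chair and a,a in the other.
Chair I (acetyl axial, amino axial): E = 2.49 kcal/mol.
Chair II (acetyl equatorial, amino equatorial): E = 0.00 kcal/mol.
ΔE = 2.49 − 0.00 = 2.49 kcal/mol; chair II is more stable.

2.49 kcal/mol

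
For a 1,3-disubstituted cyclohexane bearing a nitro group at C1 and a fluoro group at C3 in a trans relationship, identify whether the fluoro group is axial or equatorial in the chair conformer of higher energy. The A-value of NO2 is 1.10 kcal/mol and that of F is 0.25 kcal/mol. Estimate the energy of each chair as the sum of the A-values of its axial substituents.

C1 and C3 have the same parity, so for the trans isomer the two substituents are one axial and one equatorial in each chair.
Chair I (nitro axial, fluoro equatorial): E = 1.10 kcal/mol.
Chair II (nitro equatorial, fluoro axial): E = 0.25 kcal/mol.
Chair I is the less stable (higher-energy) conformer, and in that chair the fluoro group is equatorial.

equatorial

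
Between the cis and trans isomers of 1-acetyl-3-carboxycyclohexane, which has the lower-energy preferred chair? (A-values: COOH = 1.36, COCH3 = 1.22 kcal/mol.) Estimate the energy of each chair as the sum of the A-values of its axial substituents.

At 1,3 positions (parity same): cis → (e,e or a,a); trans → (a,e or e,a).
Best chair for cis: E = 0.00 kcal/mol; best chair for trans: E = 1.22 kcal/mol.
The cis isomer is lower by 1.22 kcal/mol.

cis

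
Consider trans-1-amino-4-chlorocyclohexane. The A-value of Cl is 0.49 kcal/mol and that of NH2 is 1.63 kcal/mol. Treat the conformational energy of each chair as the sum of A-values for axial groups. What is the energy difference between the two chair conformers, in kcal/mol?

C1 and C4 have opposite parity, so for the trans isomer the two substituents are e,e in one chair and a,a in the other.
Chair I (chloro axial, amino axial): E = 2.12 kcal/mol.
Chair II (chloro equatorial, amino equatorial): E = 0.00 kcal/mol.
ΔE = 2.12 − 0.00 = 2.12 kcal/mol; chair II is more stable.

2.12 kcal/mol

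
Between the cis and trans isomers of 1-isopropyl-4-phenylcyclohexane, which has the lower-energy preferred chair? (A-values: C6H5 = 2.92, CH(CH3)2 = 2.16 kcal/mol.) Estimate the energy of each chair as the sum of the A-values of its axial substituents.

At 1,4 positions (parity opposite): cis → (a,e or e,a); trans → (e,e or a,a).
Best chair for cis: E = 2.16 kcal/mol; best chair for trans: E = 0.00 kcal/mol.
The trans isomer is lower by 2.16 kcal/mol.

trans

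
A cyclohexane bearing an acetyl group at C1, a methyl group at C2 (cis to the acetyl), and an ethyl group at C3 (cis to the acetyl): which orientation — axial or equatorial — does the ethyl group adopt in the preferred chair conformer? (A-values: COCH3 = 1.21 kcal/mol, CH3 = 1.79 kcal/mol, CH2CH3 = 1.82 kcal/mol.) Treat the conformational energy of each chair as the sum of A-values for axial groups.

Chair I (acetyl axial, methyl equatorial, ethyl axial): E = 3.03 kcal/mol.
Chair II (acetyl equatorial, methyl axial, ethyl equatorial): E = 1.79 kcal/mol.
Chair II is the more stable (lower-energy) conformer, and in that chair the ethyl group is equatorial.

equatorial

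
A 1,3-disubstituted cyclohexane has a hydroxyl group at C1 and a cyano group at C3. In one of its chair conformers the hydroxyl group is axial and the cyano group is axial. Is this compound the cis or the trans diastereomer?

cis

C1 and C3 have the same parity, so their axial bonds point in the same direction.
With same-parity carbons, two substituents on the same face are both axial or both equatorial; opposite faces give one of each.
Here the groups are axial/axial → same face → cis.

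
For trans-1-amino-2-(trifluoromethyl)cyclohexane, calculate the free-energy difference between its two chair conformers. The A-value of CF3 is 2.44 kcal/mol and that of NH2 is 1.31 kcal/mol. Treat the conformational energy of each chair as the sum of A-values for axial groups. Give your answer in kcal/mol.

3.75 kcal/mol

C1 and C2 have opposite parity, so for the trans isomer the two substituents are e,e in one chair and a,a in the other.
Chair I (trifluoromethyl axial, amino axial): E = 3.75 kcal/mol.
Chair II (trifluoromethyl equatorial, amino equatorial): E = 0.00 kcal/mol.
ΔE = 3.75 − 0.00 = 3.75 kcal/mol; chair II is more stable.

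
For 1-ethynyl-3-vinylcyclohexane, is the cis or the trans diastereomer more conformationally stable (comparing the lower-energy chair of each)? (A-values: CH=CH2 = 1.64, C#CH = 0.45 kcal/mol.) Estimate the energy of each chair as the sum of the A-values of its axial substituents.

At 1,3 positions (parity same): cis → (e,e or a,a); trans → (a,e or e,a).
Best chair for cis: E = 0.00 kcal/mol; best chair for trans: E = 0.45 kcal/mol.
The cis isomer is lower by 0.45 kcal/mol.

cis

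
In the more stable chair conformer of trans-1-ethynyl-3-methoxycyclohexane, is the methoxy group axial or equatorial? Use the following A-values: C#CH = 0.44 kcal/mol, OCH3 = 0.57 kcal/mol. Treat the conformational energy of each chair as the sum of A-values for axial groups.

C1 and C3 have the same parity, so for the trans isomer the two substituents are one axial and one equatorial in each chair.
Chair I (ethynyl axial, methoxy equatorial): E = 0.44 kcal/mol.
Chair II (ethynyl equatorial, methoxy axial): E = 0.57 kcal/mol.
Chair I is the more stable (lower-energy) conformer, and in that chair the methoxy group is equatorial.

equatorial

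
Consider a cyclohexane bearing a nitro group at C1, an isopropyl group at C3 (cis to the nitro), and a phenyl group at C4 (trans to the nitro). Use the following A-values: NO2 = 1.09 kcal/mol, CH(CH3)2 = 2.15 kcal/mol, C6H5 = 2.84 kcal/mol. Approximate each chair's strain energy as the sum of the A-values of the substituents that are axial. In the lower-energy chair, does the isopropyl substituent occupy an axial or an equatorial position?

Chair I (nitro axial, isopropyl axial, phenyl axial): E = 6.08 kcal/mol.
Chair II (nitro equatorial, isopropyl equatorial, phenyl equatorial): E = 0.00 kcal/mol.
Chair II is the more stable (lower-energy) conformer, and in that chair the isopropyl group is equatorial.

equatorial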